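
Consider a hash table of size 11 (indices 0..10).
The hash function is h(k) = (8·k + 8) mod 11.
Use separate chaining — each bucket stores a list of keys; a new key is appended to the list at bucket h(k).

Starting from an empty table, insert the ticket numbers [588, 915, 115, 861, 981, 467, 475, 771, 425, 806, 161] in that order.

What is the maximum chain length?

Insert 588: h=4, bucket 4 empty → new chain.
Insert 915: h=2, bucket 2 empty → new chain.
Insert 115: h=4, bucket 4 nonempty → append to chain.
Insert 861: h=10, bucket 10 empty → new chain.
Insert 981: h=2, bucket 2 nonempty → append to chain.
Insert 467: h=4, bucket 4 nonempty → append to chain.
Insert 475: h=2, bucket 2 nonempty → append to chain.
Insert 771: h=5, bucket 5 empty → new chain.
Insert 425: h=9, bucket 9 empty → new chain.
Insert 806: h=10, bucket 10 nonempty → append to chain.
Insert 161: h=9, bucket 9 nonempty → append to chain.
Final buckets:
0: _
1: _
2: 915 -> 981 -> 475
3: _
4: 588 -> 115 -> 467
5: 771
6: _
7: _
8: _
9: 425 -> 161
10: 861 -> 806

3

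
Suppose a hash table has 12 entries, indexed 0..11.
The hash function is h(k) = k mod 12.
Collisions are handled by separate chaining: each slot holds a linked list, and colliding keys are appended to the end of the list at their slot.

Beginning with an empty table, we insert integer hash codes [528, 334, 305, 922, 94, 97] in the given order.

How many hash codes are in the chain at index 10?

528 -> bucket 0
334 -> bucket 10
305 -> bucket 5
922 -> bucket 10 (collision)
94 -> bucket 10 (collision)
97 -> bucket 1
Final buckets:
0: 528
1: 97
2: _
3: _
4: _
5: 305
6: _
7: _
8: _
9: _
10: 334 -> 922 -> 94
11: _

3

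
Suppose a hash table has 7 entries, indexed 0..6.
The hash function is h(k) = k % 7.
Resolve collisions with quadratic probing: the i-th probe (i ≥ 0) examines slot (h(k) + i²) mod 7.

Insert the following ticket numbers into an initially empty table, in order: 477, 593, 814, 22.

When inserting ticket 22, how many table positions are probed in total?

4

477 hashes to 1; slot 1 is free → place at 1.
593 hashes to 5; slot 5 is free → place at 5.
814 hashes to 2; slot 2 is free → place at 2.
22 hashes to 1; 1,2,5 taken → place at 3.
Table: [—, 477, 814, 22, —, 593, —]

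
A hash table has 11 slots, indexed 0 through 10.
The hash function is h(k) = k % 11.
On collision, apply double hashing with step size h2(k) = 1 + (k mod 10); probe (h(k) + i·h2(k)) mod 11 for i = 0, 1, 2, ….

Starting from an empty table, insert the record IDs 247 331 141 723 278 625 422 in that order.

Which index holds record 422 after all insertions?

247 hashes to 5; slot 5 is free => place at 5.
331 hashes to 1; slot 1 is free => place at 1.
141 hashes to 9; slot 9 is free => place at 9.
723 hashes to 8; slot 8 is free => place at 8.
278 hashes to 3; slot 3 is free => place at 3.
625 hashes to 9, h2=6; 9 taken => place at 4.
422 hashes to 4, h2=3; 4 taken => place at 7.
Table: [∅, 331, ∅, 278, 625, 247, ∅, 422, 723, 141, ∅]

7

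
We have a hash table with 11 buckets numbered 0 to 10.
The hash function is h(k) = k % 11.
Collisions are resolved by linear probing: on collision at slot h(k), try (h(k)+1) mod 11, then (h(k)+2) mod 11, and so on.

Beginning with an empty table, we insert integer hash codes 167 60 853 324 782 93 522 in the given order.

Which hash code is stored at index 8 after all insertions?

93

167 hashes to 2; slot 2 is free -> place at 2.
60 hashes to 5; slot 5 is free -> place at 5.
853 hashes to 6; slot 6 is free -> place at 6.
324 hashes to 5; 5,6 taken -> place at 7.
782 hashes to 1; slot 1 is free -> place at 1.
93 hashes to 5; 5,6,7 taken -> place at 8.
522 hashes to 5; 5,6,7,8 taken -> place at 9.
Table: [—, 782, 167, —, —, 60, 853, 324, 93, 522, —]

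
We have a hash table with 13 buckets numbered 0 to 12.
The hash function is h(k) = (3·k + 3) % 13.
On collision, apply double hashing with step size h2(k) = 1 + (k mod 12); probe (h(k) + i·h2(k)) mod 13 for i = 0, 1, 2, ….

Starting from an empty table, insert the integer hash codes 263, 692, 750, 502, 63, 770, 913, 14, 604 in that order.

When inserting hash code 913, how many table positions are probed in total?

263: h=12 => slot 12
692: h=12, h2=9, probe 12,8 => slot 8
750: h=4 => slot 4
502: h=1 => slot 1
63: h=10 => slot 10
770: h=12, h2=3, probe 12,2 => slot 2
913: h=12, h2=2, probe 12,1,3 => slot 3
14: h=6 => slot 6
604: h=8, h2=5, probe 8,0 => slot 0
Table: [604, 502, 770, 913, 750, -, 14, -, 692, -, 63, -, 263]

3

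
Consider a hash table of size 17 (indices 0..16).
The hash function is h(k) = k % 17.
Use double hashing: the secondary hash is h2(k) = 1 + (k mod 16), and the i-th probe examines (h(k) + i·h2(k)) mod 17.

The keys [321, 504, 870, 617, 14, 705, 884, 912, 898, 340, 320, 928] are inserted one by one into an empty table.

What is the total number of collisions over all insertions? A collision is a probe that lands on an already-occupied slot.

11

321 hashes to 15; slot 15 is free => place at 15.
504 hashes to 11; slot 11 is free => place at 11.
870 hashes to 3; slot 3 is free => place at 3.
617 hashes to 5; slot 5 is free => place at 5.
14 hashes to 14; slot 14 is free => place at 14.
705 hashes to 8; slot 8 is free => place at 8.
884 hashes to 0; slot 0 is free => place at 0.
912 hashes to 11, h2=1; 11 taken => place at 12.
898 hashes to 14, h2=3; 14,0,3 taken => place at 6.
340 hashes to 0, h2=5; 0,5 taken => place at 10.
320 hashes to 14, h2=1; 14,15 taken => place at 16.
928 hashes to 10, h2=1; 10,11,12 taken => place at 13.
Table: [884, -, -, 870, -, 617, 898, -, 705, -, 340, 504, 912, 928, 14, 321, 320]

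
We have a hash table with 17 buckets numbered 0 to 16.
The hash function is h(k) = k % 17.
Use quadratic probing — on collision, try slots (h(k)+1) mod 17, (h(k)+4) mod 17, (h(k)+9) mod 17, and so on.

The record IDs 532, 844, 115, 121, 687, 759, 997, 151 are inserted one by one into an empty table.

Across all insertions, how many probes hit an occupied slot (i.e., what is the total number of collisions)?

4

532 hashes to 5; slot 5 is free → place at 5.
844 hashes to 11; slot 11 is free → place at 11.
115 hashes to 13; slot 13 is free → place at 13.
121 hashes to 2; slot 2 is free → place at 2.
687 hashes to 7; slot 7 is free → place at 7.
759 hashes to 11; 11 taken → place at 12.
997 hashes to 11; 11,12 taken → place at 15.
151 hashes to 15; 15 taken → place at 16.
Table: [∅, ∅, 121, ∅, ∅, 532, ∅, 687, ∅, ∅, ∅, 844, 759, 115, ∅, 997, 151]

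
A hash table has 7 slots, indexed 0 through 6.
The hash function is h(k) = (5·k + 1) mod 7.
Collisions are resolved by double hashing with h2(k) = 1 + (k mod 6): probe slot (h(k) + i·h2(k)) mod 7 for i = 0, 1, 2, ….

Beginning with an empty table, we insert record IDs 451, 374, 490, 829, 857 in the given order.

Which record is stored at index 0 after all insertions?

451 hashes to 2; slot 2 is free => place at 2.
374 hashes to 2, h2=3; 2 taken => place at 5.
490 hashes to 1; slot 1 is free => place at 1.
829 hashes to 2, h2=2; 2 taken => place at 4.
857 hashes to 2, h2=6; 2,1 taken => place at 0.
Table: [857, 490, 451, -, 829, 374, -]

857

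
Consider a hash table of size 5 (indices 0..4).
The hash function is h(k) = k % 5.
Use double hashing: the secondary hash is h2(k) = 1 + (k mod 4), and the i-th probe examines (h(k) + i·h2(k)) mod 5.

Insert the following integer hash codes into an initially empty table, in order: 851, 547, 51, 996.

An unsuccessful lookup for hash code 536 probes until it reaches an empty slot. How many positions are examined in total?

851: h=1 -> slot 1
547: h=2 -> slot 2
51: h=1, h2=4, probe 1,0 -> slot 0
996: h=1, h2=1, probe 1,2,3 -> slot 3
Table: [51, 851, 547, 996, —]
Lookup 536: h=1, h2=1, probe 1,2,3,4 → slot 4 empty, not found.

4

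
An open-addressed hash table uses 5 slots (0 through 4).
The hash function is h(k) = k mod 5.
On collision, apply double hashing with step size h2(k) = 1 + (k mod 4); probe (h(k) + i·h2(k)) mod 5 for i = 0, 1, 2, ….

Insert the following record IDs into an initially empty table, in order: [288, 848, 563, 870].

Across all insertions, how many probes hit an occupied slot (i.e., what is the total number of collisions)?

2

288: h=3 -> slot 3
848: h=3, h2=1, probe 3,4 -> slot 4
563: h=3, h2=4, probe 3,2 -> slot 2
870: h=0 -> slot 0
Table: [870, -, 563, 288, 848]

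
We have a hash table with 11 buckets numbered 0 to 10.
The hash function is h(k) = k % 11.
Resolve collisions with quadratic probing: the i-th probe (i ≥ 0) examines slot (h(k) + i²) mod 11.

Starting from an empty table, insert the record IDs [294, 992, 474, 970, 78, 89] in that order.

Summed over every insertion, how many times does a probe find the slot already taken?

294: h=8 -> slot 8
992: h=2 -> slot 2
474: h=1 -> slot 1
970: h=2, probe 2,3 -> slot 3
78: h=1, probe 1,2,5 -> slot 5
89: h=1, probe 1,2,5,10 -> slot 10
Table: [∅, 474, 992, 970, ∅, 78, ∅, ∅, 294, ∅, 89]

6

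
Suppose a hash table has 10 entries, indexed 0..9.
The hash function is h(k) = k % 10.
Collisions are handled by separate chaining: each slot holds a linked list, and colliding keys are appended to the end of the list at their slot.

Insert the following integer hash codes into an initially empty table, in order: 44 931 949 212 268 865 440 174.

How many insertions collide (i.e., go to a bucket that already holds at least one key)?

Insert 44: h=4, bucket 4 empty -> new chain.
Insert 931: h=1, bucket 1 empty -> new chain.
Insert 949: h=9, bucket 9 empty -> new chain.
Insert 212: h=2, bucket 2 empty -> new chain.
Insert 268: h=8, bucket 8 empty -> new chain.
Insert 865: h=5, bucket 5 empty -> new chain.
Insert 440: h=0, bucket 0 empty -> new chain.
Insert 174: h=4, bucket 4 nonempty -> append to chain.
Final buckets:
0: 440
1: 931
2: 212
3: —
4: 44 -> 174
5: 865
6: —
7: —
8: 268
9: 949

1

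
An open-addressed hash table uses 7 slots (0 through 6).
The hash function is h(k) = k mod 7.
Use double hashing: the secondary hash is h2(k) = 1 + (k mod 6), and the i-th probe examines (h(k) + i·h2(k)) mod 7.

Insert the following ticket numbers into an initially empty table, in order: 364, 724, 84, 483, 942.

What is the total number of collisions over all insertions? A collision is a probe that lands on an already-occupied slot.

3

364 hashes to 0; slot 0 is free → place at 0.
724 hashes to 3; slot 3 is free → place at 3.
84 hashes to 0, h2=1; 0 taken → place at 1.
483 hashes to 0, h2=4; 0 taken → place at 4.
942 hashes to 4, h2=1; 4 taken → place at 5.
Table: [364, 84, ∅, 724, 483, 942, ∅]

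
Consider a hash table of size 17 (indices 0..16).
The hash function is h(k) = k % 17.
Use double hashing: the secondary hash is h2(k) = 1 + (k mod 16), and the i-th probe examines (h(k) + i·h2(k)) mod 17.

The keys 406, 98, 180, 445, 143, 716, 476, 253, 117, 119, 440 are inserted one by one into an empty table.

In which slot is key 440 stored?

16

Insert 406: h=15, slot 15 empty -> index 15.
Insert 98: h=13, slot 13 empty -> index 13.
Insert 180: h=10, slot 10 empty -> index 10.
Insert 445: h=3, slot 3 empty -> index 3.
Insert 143: h=7, slot 7 empty -> index 7.
Insert 716: h=2, slot 2 empty -> index 2.
Insert 476: h=0, slot 0 empty -> index 0.
Insert 253: h=15, h2=14, slot 15 occupied -> index 12.
Insert 117: h=15, h2=6, slot 15 occupied -> index 4.
Insert 119: h=0, h2=8, slot 0 occupied -> index 8.
Insert 440: h=15, h2=9, slots 15,7 occupied -> index 16.
Table: [476, ., 716, 445, 117, ., ., 143, 119, ., 180, ., 253, 98, ., 406, 440]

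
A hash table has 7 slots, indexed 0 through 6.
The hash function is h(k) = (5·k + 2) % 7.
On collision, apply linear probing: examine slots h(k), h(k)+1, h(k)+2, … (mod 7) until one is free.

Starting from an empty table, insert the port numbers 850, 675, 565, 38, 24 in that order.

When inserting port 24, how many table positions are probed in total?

Insert 850: h=3, slot 3 empty -> index 3.
Insert 675: h=3, slot 3 occupied -> index 4.
Insert 565: h=6, slot 6 empty -> index 6.
Insert 38: h=3, slots 3,4 occupied -> index 5.
Insert 24: h=3, slots 3,4,5,6 occupied -> index 0.
Table: [24, -, -, 850, 675, 38, 565]

5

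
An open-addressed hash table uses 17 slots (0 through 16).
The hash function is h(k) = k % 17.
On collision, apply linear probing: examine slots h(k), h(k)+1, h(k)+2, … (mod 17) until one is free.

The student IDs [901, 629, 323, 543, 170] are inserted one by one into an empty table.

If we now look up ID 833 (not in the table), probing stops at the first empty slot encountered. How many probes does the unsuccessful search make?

5

901 hashes to 0; slot 0 is free => place at 0.
629 hashes to 0; 0 taken => place at 1.
323 hashes to 0; 0,1 taken => place at 2.
543 hashes to 16; slot 16 is free => place at 16.
170 hashes to 0; 0,1,2 taken => place at 3.
Table: [901, 629, 323, 170, _, _, _, _, _, _, _, _, _, _, _, _, 543]
Lookup 833: h=0, probe 0,1,2,3,4 → slot 4 empty, not found.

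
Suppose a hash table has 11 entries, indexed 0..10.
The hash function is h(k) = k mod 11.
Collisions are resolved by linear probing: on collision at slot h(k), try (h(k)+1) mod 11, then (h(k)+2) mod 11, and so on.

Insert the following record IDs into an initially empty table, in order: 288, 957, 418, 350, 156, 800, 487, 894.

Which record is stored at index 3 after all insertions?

288 hashes to 2; slot 2 is free => place at 2.
957 hashes to 0; slot 0 is free => place at 0.
418 hashes to 0; 0 taken => place at 1.
350 hashes to 9; slot 9 is free => place at 9.
156 hashes to 2; 2 taken => place at 3.
800 hashes to 8; slot 8 is free => place at 8.
487 hashes to 3; 3 taken => place at 4.
894 hashes to 3; 3,4 taken => place at 5.
Table: [957, 418, 288, 156, 487, 894, —, —, 800, 350, —]

156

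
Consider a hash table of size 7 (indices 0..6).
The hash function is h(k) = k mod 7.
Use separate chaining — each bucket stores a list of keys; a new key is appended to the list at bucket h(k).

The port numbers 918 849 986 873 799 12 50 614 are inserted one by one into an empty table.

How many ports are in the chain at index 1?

3

918 -> bucket 1
849 -> bucket 2
986 -> bucket 6
873 -> bucket 5
799 -> bucket 1 (collision)
12 -> bucket 5 (collision)
50 -> bucket 1 (collision)
614 -> bucket 5 (collision)
Final buckets:
0: _
1: 918 -> 799 -> 50
2: 849
3: _
4: _
5: 873 -> 12 -> 614
6: 986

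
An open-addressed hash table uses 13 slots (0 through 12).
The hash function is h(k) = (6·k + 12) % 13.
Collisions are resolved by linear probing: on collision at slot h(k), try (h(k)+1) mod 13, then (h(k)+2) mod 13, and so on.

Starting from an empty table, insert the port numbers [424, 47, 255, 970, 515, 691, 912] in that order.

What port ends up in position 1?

424: h=8 => slot 8
47: h=8, probe 8,9 => slot 9
255: h=8, probe 8,9,10 => slot 10
970: h=8, probe 8,9,10,11 => slot 11
515: h=8, probe 8,9,10,11,12 => slot 12
691: h=11, probe 11,12,0 => slot 0
912: h=11, probe 11,12,0,1 => slot 1
Table: [691, 912, —, —, —, —, —, —, 424, 47, 255, 970, 515]

912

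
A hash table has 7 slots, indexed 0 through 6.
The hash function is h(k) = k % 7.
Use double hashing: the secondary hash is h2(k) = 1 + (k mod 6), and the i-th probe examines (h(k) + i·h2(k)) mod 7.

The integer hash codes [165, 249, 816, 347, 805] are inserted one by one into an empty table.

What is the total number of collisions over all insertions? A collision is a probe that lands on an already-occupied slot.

165 hashes to 4; slot 4 is free → place at 4.
249 hashes to 4, h2=4; 4 taken → place at 1.
816 hashes to 4, h2=1; 4 taken → place at 5.
347 hashes to 4, h2=6; 4 taken → place at 3.
805 hashes to 0; slot 0 is free → place at 0.
Table: [805, 249, ., 347, 165, 816, .]

3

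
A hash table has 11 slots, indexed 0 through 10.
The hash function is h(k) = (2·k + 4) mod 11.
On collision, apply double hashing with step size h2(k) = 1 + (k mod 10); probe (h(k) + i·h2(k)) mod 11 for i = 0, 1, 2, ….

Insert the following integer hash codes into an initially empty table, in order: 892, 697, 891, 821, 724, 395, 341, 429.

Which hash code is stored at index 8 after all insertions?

Insert 892: h=6, slot 6 empty -> index 6.
Insert 697: h=1, slot 1 empty -> index 1.
Insert 891: h=4, slot 4 empty -> index 4.
Insert 821: h=7, slot 7 empty -> index 7.
Insert 724: h=0, slot 0 empty -> index 0.
Insert 395: h=2, slot 2 empty -> index 2.
Insert 341: h=4, h2=2, slots 4,6 occupied -> index 8.
Insert 429: h=4, h2=10, slot 4 occupied -> index 3.
Table: [724, 697, 395, 429, 891, _, 892, 821, 341, _, _]

341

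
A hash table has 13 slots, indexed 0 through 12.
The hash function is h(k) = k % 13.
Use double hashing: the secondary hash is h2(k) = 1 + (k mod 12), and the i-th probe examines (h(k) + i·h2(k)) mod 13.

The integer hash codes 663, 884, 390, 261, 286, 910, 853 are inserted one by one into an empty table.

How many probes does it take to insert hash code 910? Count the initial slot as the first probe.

5

Insert 663: h=0, slot 0 empty => index 0.
Insert 884: h=0, h2=9, slot 0 occupied => index 9.
Insert 390: h=0, h2=7, slot 0 occupied => index 7.
Insert 261: h=1, slot 1 empty => index 1.
Insert 286: h=0, h2=11, slot 0 occupied => index 11.
Insert 910: h=0, h2=11, slots 0,11,9,7 occupied => index 5.
Insert 853: h=8, slot 8 empty => index 8.
Table: [663, 261, —, —, —, 910, —, 390, 853, 884, —, 286, —]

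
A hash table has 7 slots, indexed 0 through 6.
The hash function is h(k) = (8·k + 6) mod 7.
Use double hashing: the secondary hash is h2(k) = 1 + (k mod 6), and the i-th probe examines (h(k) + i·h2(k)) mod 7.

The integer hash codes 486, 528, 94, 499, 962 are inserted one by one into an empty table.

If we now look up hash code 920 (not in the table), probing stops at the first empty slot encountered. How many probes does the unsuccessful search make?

486 hashes to 2; slot 2 is free -> place at 2.
528 hashes to 2, h2=1; 2 taken -> place at 3.
94 hashes to 2, h2=5; 2 taken -> place at 0.
499 hashes to 1; slot 1 is free -> place at 1.
962 hashes to 2, h2=3; 2 taken -> place at 5.
Table: [94, 499, 486, 528, —, 962, —]
Lookup 920: h=2, h2=3, probe 2,5,1,4 → slot 4 empty, not found.

4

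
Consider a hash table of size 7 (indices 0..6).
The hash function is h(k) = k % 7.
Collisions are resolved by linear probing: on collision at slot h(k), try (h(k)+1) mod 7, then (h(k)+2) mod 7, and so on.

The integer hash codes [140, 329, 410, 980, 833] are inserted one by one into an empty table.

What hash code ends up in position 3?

Insert 140: h=0, slot 0 empty => index 0.
Insert 329: h=0, slot 0 occupied => index 1.
Insert 410: h=4, slot 4 empty => index 4.
Insert 980: h=0, slots 0,1 occupied => index 2.
Insert 833: h=0, slots 0,1,2 occupied => index 3.
Table: [140, 329, 980, 833, 410, ., .]

833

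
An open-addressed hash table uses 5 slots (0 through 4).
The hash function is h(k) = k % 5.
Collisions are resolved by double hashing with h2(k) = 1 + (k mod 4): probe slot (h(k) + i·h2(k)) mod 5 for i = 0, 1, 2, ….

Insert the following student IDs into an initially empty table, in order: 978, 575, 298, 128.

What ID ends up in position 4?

978 hashes to 3; slot 3 is free -> place at 3.
575 hashes to 0; slot 0 is free -> place at 0.
298 hashes to 3, h2=3; 3 taken -> place at 1.
128 hashes to 3, h2=1; 3 taken -> place at 4.
Table: [575, 298, -, 978, 128]

128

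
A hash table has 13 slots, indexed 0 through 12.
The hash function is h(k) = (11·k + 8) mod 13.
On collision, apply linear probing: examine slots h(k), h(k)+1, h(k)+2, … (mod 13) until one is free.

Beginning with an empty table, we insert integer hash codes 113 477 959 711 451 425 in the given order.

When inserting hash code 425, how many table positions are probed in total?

Insert 113: h=3, slot 3 empty -> index 3.
Insert 477: h=3, slot 3 occupied -> index 4.
Insert 959: h=1, slot 1 empty -> index 1.
Insert 711: h=3, slots 3,4 occupied -> index 5.
Insert 451: h=3, slots 3,4,5 occupied -> index 6.
Insert 425: h=3, slots 3,4,5,6 occupied -> index 7.
Table: [∅, 959, ∅, 113, 477, 711, 451, 425, ∅, ∅, ∅, ∅, ∅]

5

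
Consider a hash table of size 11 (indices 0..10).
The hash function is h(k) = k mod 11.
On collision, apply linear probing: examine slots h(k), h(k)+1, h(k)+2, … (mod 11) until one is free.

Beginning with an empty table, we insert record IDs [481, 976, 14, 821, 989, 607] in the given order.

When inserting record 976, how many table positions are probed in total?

2

481: h=8 → slot 8
976: h=8, probe 8,9 → slot 9
14: h=3 → slot 3
821: h=7 → slot 7
989: h=10 → slot 10
607: h=2 → slot 2
Table: [∅, ∅, 607, 14, ∅, ∅, ∅, 821, 481, 976, 989]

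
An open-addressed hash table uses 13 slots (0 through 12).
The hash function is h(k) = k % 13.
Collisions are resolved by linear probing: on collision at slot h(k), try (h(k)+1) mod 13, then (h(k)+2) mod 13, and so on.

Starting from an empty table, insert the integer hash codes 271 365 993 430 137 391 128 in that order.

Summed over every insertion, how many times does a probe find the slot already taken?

271: h=11 -> slot 11
365: h=1 -> slot 1
993: h=5 -> slot 5
430: h=1, probe 1,2 -> slot 2
137: h=7 -> slot 7
391: h=1, probe 1,2,3 -> slot 3
128: h=11, probe 11,12 -> slot 12
Table: [∅, 365, 430, 391, ∅, 993, ∅, 137, ∅, ∅, ∅, 271, 128]

4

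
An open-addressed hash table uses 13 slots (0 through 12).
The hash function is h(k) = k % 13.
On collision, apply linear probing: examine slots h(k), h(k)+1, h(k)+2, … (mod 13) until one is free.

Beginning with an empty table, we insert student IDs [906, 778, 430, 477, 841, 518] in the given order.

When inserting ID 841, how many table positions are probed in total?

4

906 hashes to 9; slot 9 is free -> place at 9.
778 hashes to 11; slot 11 is free -> place at 11.
430 hashes to 1; slot 1 is free -> place at 1.
477 hashes to 9; 9 taken -> place at 10.
841 hashes to 9; 9,10,11 taken -> place at 12.
518 hashes to 11; 11,12 taken -> place at 0.
Table: [518, 430, —, —, —, —, —, —, —, 906, 477, 778, 841]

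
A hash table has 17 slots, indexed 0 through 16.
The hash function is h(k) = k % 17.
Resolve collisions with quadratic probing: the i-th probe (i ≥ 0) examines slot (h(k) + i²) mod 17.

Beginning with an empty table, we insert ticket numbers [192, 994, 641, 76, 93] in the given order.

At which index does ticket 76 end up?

192: h=5 => slot 5
994: h=8 => slot 8
641: h=12 => slot 12
76: h=8, probe 8,9 => slot 9
93: h=8, probe 8,9,12,0 => slot 0
Table: [93, ., ., ., ., 192, ., ., 994, 76, ., ., 641, ., ., ., .]

9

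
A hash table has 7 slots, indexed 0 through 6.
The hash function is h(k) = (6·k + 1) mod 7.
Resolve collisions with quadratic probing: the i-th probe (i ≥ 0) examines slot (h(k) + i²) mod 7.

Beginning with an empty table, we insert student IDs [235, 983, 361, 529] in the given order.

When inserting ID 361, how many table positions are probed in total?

235 hashes to 4; slot 4 is free -> place at 4.
983 hashes to 5; slot 5 is free -> place at 5.
361 hashes to 4; 4,5 taken -> place at 1.
529 hashes to 4; 4,5,1 taken -> place at 6.
Table: [_, 361, _, _, 235, 983, 529]

3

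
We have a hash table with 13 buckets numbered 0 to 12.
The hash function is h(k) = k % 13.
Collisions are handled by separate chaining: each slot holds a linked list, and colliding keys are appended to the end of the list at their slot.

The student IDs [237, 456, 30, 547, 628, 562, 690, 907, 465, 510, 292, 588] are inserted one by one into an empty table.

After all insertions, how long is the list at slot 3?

4

237 -> bucket 3
456 -> bucket 1
30 -> bucket 4
547 -> bucket 1 (collision)
628 -> bucket 4 (collision)
562 -> bucket 3 (collision)
690 -> bucket 1 (collision)
907 -> bucket 10
465 -> bucket 10 (collision)
510 -> bucket 3 (collision)
292 -> bucket 6
588 -> bucket 3 (collision)
Final buckets:
0: —
1: 456 -> 547 -> 690
2: —
3: 237 -> 562 -> 510 -> 588
4: 30 -> 628
5: —
6: 292
7: —
8: —
9: —
10: 907 -> 465
11: —
12: —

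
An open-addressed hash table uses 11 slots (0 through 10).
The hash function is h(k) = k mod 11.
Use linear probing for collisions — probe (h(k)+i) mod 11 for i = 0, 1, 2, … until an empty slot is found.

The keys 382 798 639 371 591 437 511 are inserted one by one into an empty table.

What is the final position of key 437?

0

382: h=8 -> slot 8
798: h=6 -> slot 6
639: h=1 -> slot 1
371: h=8, probe 8,9 -> slot 9
591: h=8, probe 8,9,10 -> slot 10
437: h=8, probe 8,9,10,0 -> slot 0
511: h=5 -> slot 5
Table: [437, 639, —, —, —, 511, 798, —, 382, 371, 591]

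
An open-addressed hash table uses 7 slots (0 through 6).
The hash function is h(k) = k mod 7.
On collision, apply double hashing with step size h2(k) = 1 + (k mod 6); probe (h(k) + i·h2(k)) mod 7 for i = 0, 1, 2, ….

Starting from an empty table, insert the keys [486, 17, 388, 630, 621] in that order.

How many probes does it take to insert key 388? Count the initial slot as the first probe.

2

486 hashes to 3; slot 3 is free => place at 3.
17 hashes to 3, h2=6; 3 taken => place at 2.
388 hashes to 3, h2=5; 3 taken => place at 1.
630 hashes to 0; slot 0 is free => place at 0.
621 hashes to 5; slot 5 is free => place at 5.
Table: [630, 388, 17, 486, _, 621, _]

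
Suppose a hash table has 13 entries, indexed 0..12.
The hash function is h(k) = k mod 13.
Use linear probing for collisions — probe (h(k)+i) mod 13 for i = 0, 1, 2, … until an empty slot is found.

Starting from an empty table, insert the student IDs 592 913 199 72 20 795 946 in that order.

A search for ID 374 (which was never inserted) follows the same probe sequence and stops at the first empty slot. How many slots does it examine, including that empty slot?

592 hashes to 7; slot 7 is free -> place at 7.
913 hashes to 3; slot 3 is free -> place at 3.
199 hashes to 4; slot 4 is free -> place at 4.
72 hashes to 7; 7 taken -> place at 8.
20 hashes to 7; 7,8 taken -> place at 9.
795 hashes to 2; slot 2 is free -> place at 2.
946 hashes to 10; slot 10 is free -> place at 10.
Table: [_, _, 795, 913, 199, _, _, 592, 72, 20, 946, _, _]
Lookup 374: h=10, probe 10,11 → slot 11 empty, not found.

2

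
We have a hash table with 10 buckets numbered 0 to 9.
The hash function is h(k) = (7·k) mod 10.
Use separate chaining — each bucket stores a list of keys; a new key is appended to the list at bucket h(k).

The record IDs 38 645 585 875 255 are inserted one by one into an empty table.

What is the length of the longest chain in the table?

4

Insert 38: h=6, bucket 6 empty -> new chain.
Insert 645: h=5, bucket 5 empty -> new chain.
Insert 585: h=5, bucket 5 nonempty -> append to chain.
Insert 875: h=5, bucket 5 nonempty -> append to chain.
Insert 255: h=5, bucket 5 nonempty -> append to chain.
Final buckets:
0: _
1: _
2: _
3: _
4: _
5: 645 -> 585 -> 875 -> 255
6: 38
7: _
8: _
9: _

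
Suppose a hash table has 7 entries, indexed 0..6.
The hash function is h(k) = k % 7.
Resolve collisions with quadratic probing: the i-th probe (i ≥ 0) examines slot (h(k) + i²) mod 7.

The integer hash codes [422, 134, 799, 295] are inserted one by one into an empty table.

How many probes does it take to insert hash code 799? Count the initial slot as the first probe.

3

Insert 422: h=2, slot 2 empty → index 2.
Insert 134: h=1, slot 1 empty → index 1.
Insert 799: h=1, slots 1,2 occupied → index 5.
Insert 295: h=1, slots 1,2,5 occupied → index 3.
Table: [-, 134, 422, 295, -, 799, -]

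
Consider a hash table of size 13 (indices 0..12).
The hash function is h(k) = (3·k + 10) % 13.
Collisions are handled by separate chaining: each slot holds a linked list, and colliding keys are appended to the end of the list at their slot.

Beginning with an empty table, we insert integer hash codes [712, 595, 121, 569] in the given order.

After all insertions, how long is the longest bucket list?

3

Insert 712: h=1, bucket 1 empty → new chain.
Insert 595: h=1, bucket 1 nonempty → append to chain.
Insert 121: h=9, bucket 9 empty → new chain.
Insert 569: h=1, bucket 1 nonempty → append to chain.
Final buckets:
0: _
1: 712 -> 595 -> 569
2: _
3: _
4: _
5: _
6: _
7: _
8: _
9: 121
10: _
11: _
12: _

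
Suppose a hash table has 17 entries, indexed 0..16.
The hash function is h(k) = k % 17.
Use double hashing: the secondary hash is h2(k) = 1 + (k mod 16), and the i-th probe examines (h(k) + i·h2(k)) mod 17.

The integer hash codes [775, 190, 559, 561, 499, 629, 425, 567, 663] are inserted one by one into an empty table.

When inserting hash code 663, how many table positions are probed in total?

775 hashes to 10; slot 10 is free → place at 10.
190 hashes to 3; slot 3 is free → place at 3.
559 hashes to 15; slot 15 is free → place at 15.
561 hashes to 0; slot 0 is free → place at 0.
499 hashes to 6; slot 6 is free → place at 6.
629 hashes to 0, h2=6; 0,6 taken → place at 12.
425 hashes to 0, h2=10; 0,10,3 taken → place at 13.
567 hashes to 6, h2=8; 6 taken → place at 14.
663 hashes to 0, h2=8; 0 taken → place at 8.
Table: [561, —, —, 190, —, —, 499, —, 663, —, 775, —, 629, 425, 567, 559, —]

2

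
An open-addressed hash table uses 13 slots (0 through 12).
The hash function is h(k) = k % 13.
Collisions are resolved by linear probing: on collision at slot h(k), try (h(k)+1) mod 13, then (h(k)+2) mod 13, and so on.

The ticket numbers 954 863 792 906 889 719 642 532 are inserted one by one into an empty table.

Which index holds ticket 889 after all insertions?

954: h=5 => slot 5
863: h=5, probe 5,6 => slot 6
792: h=12 => slot 12
906: h=9 => slot 9
889: h=5, probe 5,6,7 => slot 7
719: h=4 => slot 4
642: h=5, probe 5,6,7,8 => slot 8
532: h=12, probe 12,0 => slot 0
Table: [532, ., ., ., 719, 954, 863, 889, 642, 906, ., ., 792]

7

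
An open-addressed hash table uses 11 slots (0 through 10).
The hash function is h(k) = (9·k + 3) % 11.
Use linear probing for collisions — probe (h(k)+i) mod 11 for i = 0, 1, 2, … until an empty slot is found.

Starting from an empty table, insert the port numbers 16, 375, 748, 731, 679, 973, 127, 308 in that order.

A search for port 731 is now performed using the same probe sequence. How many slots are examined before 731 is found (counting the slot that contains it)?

16 hashes to 4; slot 4 is free → place at 4.
375 hashes to 1; slot 1 is free → place at 1.
748 hashes to 3; slot 3 is free → place at 3.
731 hashes to 4; 4 taken → place at 5.
679 hashes to 9; slot 9 is free → place at 9.
973 hashes to 4; 4,5 taken → place at 6.
127 hashes to 2; slot 2 is free → place at 2.
308 hashes to 3; 3,4,5,6 taken → place at 7.
Table: [∅, 375, 127, 748, 16, 731, 973, 308, ∅, 679, ∅]
Lookup 731: h=4, probe 4,5 → found at 5.

2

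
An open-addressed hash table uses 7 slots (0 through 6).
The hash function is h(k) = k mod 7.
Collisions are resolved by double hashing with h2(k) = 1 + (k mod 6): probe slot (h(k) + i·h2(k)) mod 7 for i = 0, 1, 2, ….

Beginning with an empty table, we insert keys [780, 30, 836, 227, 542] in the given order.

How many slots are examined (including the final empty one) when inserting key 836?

780 hashes to 3; slot 3 is free => place at 3.
30 hashes to 2; slot 2 is free => place at 2.
836 hashes to 3, h2=3; 3 taken => place at 6.
227 hashes to 3, h2=6; 3,2 taken => place at 1.
542 hashes to 3, h2=3; 3,6,2 taken => place at 5.
Table: [-, 227, 30, 780, -, 542, 836]

2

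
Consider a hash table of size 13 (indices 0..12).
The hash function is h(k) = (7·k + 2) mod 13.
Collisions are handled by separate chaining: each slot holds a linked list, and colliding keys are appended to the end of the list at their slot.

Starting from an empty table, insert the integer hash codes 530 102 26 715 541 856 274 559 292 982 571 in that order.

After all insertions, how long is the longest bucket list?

3

Insert 530: h=7, bucket 7 empty → new chain.
Insert 102: h=1, bucket 1 empty → new chain.
Insert 26: h=2, bucket 2 empty → new chain.
Insert 715: h=2, bucket 2 nonempty → append to chain.
Insert 541: h=6, bucket 6 empty → new chain.
Insert 856: h=1, bucket 1 nonempty → append to chain.
Insert 274: h=9, bucket 9 empty → new chain.
Insert 559: h=2, bucket 2 nonempty → append to chain.
Insert 292: h=5, bucket 5 empty → new chain.
Insert 982: h=12, bucket 12 empty → new chain.
Insert 571: h=8, bucket 8 empty → new chain.
Final buckets:
0: .
1: 102 -> 856
2: 26 -> 715 -> 559
3: .
4: .
5: 292
6: 541
7: 530
8: 571
9: 274
10: .
11: .
12: 982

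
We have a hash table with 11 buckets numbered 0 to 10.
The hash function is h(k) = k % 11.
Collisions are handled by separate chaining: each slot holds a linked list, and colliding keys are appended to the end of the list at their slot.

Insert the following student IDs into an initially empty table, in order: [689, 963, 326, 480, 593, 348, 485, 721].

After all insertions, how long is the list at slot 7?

Insert 689: h=7, bucket 7 empty -> new chain.
Insert 963: h=6, bucket 6 empty -> new chain.
Insert 326: h=7, bucket 7 nonempty -> append to chain.
Insert 480: h=7, bucket 7 nonempty -> append to chain.
Insert 593: h=10, bucket 10 empty -> new chain.
Insert 348: h=7, bucket 7 nonempty -> append to chain.
Insert 485: h=1, bucket 1 empty -> new chain.
Insert 721: h=6, bucket 6 nonempty -> append to chain.
Final buckets:
0: -
1: 485
2: -
3: -
4: -
5: -
6: 963 -> 721
7: 689 -> 326 -> 480 -> 348
8: -
9: -
10: 593

4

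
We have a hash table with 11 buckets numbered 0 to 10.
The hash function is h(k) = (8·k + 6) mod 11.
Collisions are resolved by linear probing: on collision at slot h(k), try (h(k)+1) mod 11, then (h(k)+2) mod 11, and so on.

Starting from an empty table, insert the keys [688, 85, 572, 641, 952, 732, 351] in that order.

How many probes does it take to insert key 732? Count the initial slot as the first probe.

3

688: h=10 -> slot 10
85: h=4 -> slot 4
572: h=6 -> slot 6
641: h=8 -> slot 8
952: h=10, probe 10,0 -> slot 0
732: h=10, probe 10,0,1 -> slot 1
351: h=9 -> slot 9
Table: [952, 732, ., ., 85, ., 572, ., 641, 351, 688]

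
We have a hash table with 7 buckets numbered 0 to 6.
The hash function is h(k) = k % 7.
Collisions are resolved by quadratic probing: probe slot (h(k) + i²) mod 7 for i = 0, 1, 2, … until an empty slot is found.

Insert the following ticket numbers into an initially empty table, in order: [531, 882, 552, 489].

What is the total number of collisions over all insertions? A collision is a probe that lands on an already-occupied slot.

5

Insert 531: h=6, slot 6 empty → index 6.
Insert 882: h=0, slot 0 empty → index 0.
Insert 552: h=6, slots 6,0 occupied → index 3.
Insert 489: h=6, slots 6,0,3 occupied → index 1.
Table: [882, 489, ∅, 552, ∅, ∅, 531]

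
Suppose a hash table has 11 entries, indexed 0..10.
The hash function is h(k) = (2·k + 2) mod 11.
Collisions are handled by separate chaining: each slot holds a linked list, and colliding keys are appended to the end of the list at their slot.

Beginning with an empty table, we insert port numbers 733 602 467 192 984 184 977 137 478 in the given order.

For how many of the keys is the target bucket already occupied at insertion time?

733 → bucket 5
602 → bucket 7
467 → bucket 1
192 → bucket 1 (collision)
984 → bucket 1 (collision)
184 → bucket 7 (collision)
977 → bucket 9
137 → bucket 1 (collision)
478 → bucket 1 (collision)
Final buckets:
0: -
1: 467 -> 192 -> 984 -> 137 -> 478
2: -
3: -
4: -
5: 733
6: -
7: 602 -> 184
8: -
9: 977
10: -

5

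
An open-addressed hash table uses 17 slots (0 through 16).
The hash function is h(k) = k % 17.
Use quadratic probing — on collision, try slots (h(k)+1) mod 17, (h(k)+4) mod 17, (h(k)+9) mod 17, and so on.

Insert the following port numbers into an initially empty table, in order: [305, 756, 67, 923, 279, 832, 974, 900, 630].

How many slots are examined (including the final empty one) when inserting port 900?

5

Insert 305: h=16, slot 16 empty => index 16.
Insert 756: h=8, slot 8 empty => index 8.
Insert 67: h=16, slot 16 occupied => index 0.
Insert 923: h=5, slot 5 empty => index 5.
Insert 279: h=7, slot 7 empty => index 7.
Insert 832: h=16, slots 16,0 occupied => index 3.
Insert 974: h=5, slot 5 occupied => index 6.
Insert 900: h=16, slots 16,0,3,8 occupied => index 15.
Insert 630: h=1, slot 1 empty => index 1.
Table: [67, 630, -, 832, -, 923, 974, 279, 756, -, -, -, -, -, -, 900, 305]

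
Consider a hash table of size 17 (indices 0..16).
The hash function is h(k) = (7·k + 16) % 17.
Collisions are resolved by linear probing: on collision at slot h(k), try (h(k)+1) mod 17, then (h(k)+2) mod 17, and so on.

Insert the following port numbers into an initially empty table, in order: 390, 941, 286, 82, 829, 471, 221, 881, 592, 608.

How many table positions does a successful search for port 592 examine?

Insert 390: h=9, slot 9 empty -> index 9.
Insert 941: h=7, slot 7 empty -> index 7.
Insert 286: h=12, slot 12 empty -> index 12.
Insert 82: h=12, slot 12 occupied -> index 13.
Insert 829: h=5, slot 5 empty -> index 5.
Insert 471: h=15, slot 15 empty -> index 15.
Insert 221: h=16, slot 16 empty -> index 16.
Insert 881: h=12, slots 12,13 occupied -> index 14.
Insert 592: h=12, slots 12,13,14,15,16 occupied -> index 0.
Insert 608: h=5, slot 5 occupied -> index 6.
Table: [592, -, -, -, -, 829, 608, 941, -, 390, -, -, 286, 82, 881, 471, 221]
Lookup 592: h=12, probe 12,13,14,15,16,0 → found at 0.

6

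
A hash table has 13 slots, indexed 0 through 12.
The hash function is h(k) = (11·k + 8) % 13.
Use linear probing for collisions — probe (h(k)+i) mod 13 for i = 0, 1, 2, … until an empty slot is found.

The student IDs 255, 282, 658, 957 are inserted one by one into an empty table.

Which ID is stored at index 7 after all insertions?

957

Insert 255: h=5, slot 5 empty => index 5.
Insert 282: h=3, slot 3 empty => index 3.
Insert 658: h=5, slot 5 occupied => index 6.
Insert 957: h=5, slots 5,6 occupied => index 7.
Table: [∅, ∅, ∅, 282, ∅, 255, 658, 957, ∅, ∅, ∅, ∅, ∅]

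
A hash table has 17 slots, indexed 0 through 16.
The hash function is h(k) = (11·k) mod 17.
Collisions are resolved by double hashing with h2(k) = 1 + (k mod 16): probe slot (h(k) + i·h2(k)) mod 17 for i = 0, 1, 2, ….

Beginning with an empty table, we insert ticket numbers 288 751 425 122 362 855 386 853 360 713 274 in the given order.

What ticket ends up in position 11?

274

288: h=6 → slot 6
751: h=16 → slot 16
425: h=0 → slot 0
122: h=16, h2=11, probe 16,10 → slot 10
362: h=4 → slot 4
855: h=4, h2=8, probe 4,12 → slot 12
386: h=13 → slot 13
853: h=16, h2=6, probe 16,5 → slot 5
360: h=16, h2=9, probe 16,8 → slot 8
713: h=6, h2=10, probe 6,16,9 → slot 9
274: h=5, h2=3, probe 5,8,11 → slot 11
Table: [425, —, —, —, 362, 853, 288, —, 360, 713, 122, 274, 855, 386, —, —, 751]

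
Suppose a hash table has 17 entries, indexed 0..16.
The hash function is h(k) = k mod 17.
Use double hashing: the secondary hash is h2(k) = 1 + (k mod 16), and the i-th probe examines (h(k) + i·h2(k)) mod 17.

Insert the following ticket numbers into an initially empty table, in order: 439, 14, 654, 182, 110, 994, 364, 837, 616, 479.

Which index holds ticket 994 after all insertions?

439 hashes to 14; slot 14 is free => place at 14.
14 hashes to 14, h2=15; 14 taken => place at 12.
654 hashes to 8; slot 8 is free => place at 8.
182 hashes to 12, h2=7; 12 taken => place at 2.
110 hashes to 8, h2=15; 8 taken => place at 6.
994 hashes to 8, h2=3; 8 taken => place at 11.
364 hashes to 7; slot 7 is free => place at 7.
837 hashes to 4; slot 4 is free => place at 4.
616 hashes to 4, h2=9; 4 taken => place at 13.
479 hashes to 3; slot 3 is free => place at 3.
Table: [-, -, 182, 479, 837, -, 110, 364, 654, -, -, 994, 14, 616, 439, -, -]

11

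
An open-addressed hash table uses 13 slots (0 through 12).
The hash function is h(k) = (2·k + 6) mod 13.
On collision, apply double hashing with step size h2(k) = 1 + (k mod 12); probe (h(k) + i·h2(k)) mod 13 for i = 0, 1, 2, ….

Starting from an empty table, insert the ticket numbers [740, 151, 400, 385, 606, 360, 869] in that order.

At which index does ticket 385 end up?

Insert 740: h=4, slot 4 empty → index 4.
Insert 151: h=9, slot 9 empty → index 9.
Insert 400: h=0, slot 0 empty → index 0.
Insert 385: h=9, h2=2, slot 9 occupied → index 11.
Insert 606: h=9, h2=7, slot 9 occupied → index 3.
Insert 360: h=11, h2=1, slot 11 occupied → index 12.
Insert 869: h=2, slot 2 empty → index 2.
Table: [400, ∅, 869, 606, 740, ∅, ∅, ∅, ∅, 151, ∅, 385, 360]

11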